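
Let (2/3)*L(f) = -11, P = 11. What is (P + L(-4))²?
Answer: 121/4 ≈ 30.250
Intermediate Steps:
L(f) = -33/2 (L(f) = (3/2)*(-11) = -33/2)
(P + L(-4))² = (11 - 33/2)² = (-11/2)² = 121/4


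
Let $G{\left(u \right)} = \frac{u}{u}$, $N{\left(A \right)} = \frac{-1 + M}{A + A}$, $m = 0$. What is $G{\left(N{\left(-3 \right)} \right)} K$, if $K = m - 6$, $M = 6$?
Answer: $-6$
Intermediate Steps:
$K = -6$ ($K = 0 - 6 = -6$)
$N{\left(A \right)} = \frac{5}{2 A}$ ($N{\left(A \right)} = \frac{-1 + 6}{A + A} = \frac{5}{2 A}$)
$G{\left(u \right)} = 1$
$G{\left(N{\left(-3 \right)} \right)} K = 1 \left(-6\right) = -6$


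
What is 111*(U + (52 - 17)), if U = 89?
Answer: 13764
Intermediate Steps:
111*(U + (52 - 17)) = 111*(89 + (52 - 17)) = 111*(89 + 35) = 111*124 = 13764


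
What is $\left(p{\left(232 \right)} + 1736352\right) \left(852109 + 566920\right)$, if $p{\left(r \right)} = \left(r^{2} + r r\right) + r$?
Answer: $2617018690728$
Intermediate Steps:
$p{\left(r \right)} = r + 2 r^{2}$ ($p{\left(r \right)} = \left(r^{2} + r^{2}\right) + r = 2 r^{2} + r = r + 2 r^{2}$)
$\left(p{\left(232 \right)} + 1736352\right) \left(852109 + 566920\right) = \left(232 \left(1 + 2 \cdot 232\right) + 1736352\right) \left(852109 + 566920\right) = \left(232 \left(1 + 464\right) + 1736352\right) 1419029 = \left(232 \cdot 465 + 1736352\right) 1419029 = \left(107880 + 1736352\right) 1419029 = 1844232 \cdot 1419029 = 2617018690728$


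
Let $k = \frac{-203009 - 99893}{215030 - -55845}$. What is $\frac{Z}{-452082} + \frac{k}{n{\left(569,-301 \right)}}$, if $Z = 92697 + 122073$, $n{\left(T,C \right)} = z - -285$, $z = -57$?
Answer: $- \frac{1116752029747}{2326696523250} \approx -0.47997$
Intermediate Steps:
$n{\left(T,C \right)} = 228$ ($n{\left(T,C \right)} = -57 - -285 = -57 + 285 = 228$)
$Z = 214770$
$k = - \frac{302902}{270875}$ ($k = - \frac{302902}{215030 + 55845} = - \frac{302902}{270875} \approx -1.1182$)
$\frac{Z}{-452082} + \frac{k}{n{\left(569,-301 \right)}} = \frac{214770}{-452082} - \frac{302902}{270875 \cdot 228} = 214770 \left(- \frac{1}{452082}\right) - \frac{151451}{30879750} = - \frac{35795}{75347} - \frac{151451}{30879750} = - \frac{1116752029747}{2326696523250}$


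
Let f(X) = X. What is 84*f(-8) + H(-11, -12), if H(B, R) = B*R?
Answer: -540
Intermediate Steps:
84*f(-8) + H(-11, -12) = 84*(-8) - 11*(-12) = -672 + 132 = -540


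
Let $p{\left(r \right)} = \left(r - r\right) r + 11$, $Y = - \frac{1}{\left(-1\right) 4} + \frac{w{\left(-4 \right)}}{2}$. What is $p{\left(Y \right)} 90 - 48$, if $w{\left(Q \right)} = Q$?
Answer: $942$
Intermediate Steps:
$Y = - \frac{7}{4}$ ($Y = - \frac{1}{\left(-1\right) 4} - \frac{4}{2} = - \frac{1}{-4} - 2 = \left(-1\right) \left(- \frac{1}{4}\right) - 2 = \frac{1}{4} - 2 = - \frac{7}{4} \approx -1.75$)
$p{\left(r \right)} = 11$ ($p{\left(r \right)} = 0 r + 11 = 0 + 11 = 11$)
$p{\left(Y \right)} 90 - 48 = 11 \cdot 90 - 48 = 990 - 48 = 942$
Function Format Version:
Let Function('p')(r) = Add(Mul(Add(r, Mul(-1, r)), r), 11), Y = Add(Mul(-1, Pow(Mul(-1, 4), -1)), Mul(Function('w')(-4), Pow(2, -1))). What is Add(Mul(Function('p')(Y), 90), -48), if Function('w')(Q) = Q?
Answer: 942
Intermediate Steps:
Y = Rational(-7, 4) (Y = Add(Mul(-1, Pow(Mul(-1, 4), -1)), Mul(-4, Pow(2, -1))) = Add(Mul(-1, Pow(-4, -1)), Mul(-4, Rational(1, 2))) = Add(Mul(-1, Rational(-1, 4)), -2) = Add(Rational(1, 4), -2) = Rational(-7, 4) ≈ -1.7500)
Function('p')(r) = 11 (Function('p')(r) = Add(Mul(0, r), 11) = Add(0, 11) = 11)
Add(Mul(Function('p')(Y), 90), -48) = Add(Mul(11, 90), -48) = Add(990, -48) = 942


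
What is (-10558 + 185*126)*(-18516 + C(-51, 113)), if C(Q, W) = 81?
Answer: -235083120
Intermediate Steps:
(-10558 + 185*126)*(-18516 + C(-51, 113)) = (-10558 + 185*126)*(-18516 + 81) = (-10558 + 23310)*(-18435) = 12752*(-18435) = -235083120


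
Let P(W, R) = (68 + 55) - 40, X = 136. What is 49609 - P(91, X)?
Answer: 49526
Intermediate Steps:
P(W, R) = 83 (P(W, R) = 123 - 40 = 83)
49609 - P(91, X) = 49609 - 1*83 = 49609 - 83 = 49526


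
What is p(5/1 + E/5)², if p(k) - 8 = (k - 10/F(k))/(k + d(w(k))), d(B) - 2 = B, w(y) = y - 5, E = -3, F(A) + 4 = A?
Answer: 16641/841 ≈ 19.787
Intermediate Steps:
F(A) = -4 + A
w(y) = -5 + y
d(B) = 2 + B
p(k) = 8 + (k - 10/(-4 + k))/(-3 + 2*k) (p(k) = 8 + (k - 10/(-4 + k))/(k + (2 + (-5 + k))) = 8 + (k - 10/(-4 + k))/(k + (-3 + k)) = 8 + (k - 10/(-4 + k))/(-3 + 2*k))
p(5/1 + E/5)² = ((86 - 92*(5/1 - 3/5) + 17*(5/1 - 3/5)²)/(12 - 11*(5/1 - 3/5) + 2*(5/1 - 3/5)²))² = ((86 - 92*(5*1 - 3*⅕) + 17*(5*1 - 3*⅕)²)/(12 - 11*(5*1 - 3*⅕) + 2*(5*1 - 3*⅕)²))² = ((86 - 92*(5 - ⅗) + 17*(5 - ⅗)²)/(12 - 11*(5 - ⅗) + 2*(5 - ⅗)²))² = ((86 - 92*22/5 + 17*(22/5)²)/(12 - 11*22/5 + 2*(22/5)²))² = ((86 - 2024/5 + 17*(484/25))/(12 - 242/5 + 2*(484/25)))² = ((86 - 2024/5 + 8228/25)/(12 - 242/5 + 968/25))² = ((258/25)/(58/25))² = ((25/58)*(258/25))² = (129/29)² = 16641/841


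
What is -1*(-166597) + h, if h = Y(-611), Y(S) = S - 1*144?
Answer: 165842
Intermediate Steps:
Y(S) = -144 + S (Y(S) = S - 144 = -144 + S)
h = -755 (h = -144 - 611 = -755)
-1*(-166597) + h = -1*(-166597) - 755 = 166597 - 755 = 165842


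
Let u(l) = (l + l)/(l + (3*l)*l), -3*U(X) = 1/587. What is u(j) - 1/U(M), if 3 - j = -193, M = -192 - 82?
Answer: 1037231/589 ≈ 1761.0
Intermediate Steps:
M = -274
U(X) = -1/1761 (U(X) = -1/3/587 = -1/3*1/587 = -1/1761)
j = 196 (j = 3 - 1*(-193) = 3 + 193 = 196)
u(l) = 2*l/(l + 3*l**2) (u(l) = (2*l)/(l + 3*l**2) = 2*l/(l + 3*l**2))
u(j) - 1/U(M) = 2/(1 + 3*196) - 1/(-1/1761) = 2/(1 + 588) - 1*(-1761) = 2/589 + 1761 = 1037231/589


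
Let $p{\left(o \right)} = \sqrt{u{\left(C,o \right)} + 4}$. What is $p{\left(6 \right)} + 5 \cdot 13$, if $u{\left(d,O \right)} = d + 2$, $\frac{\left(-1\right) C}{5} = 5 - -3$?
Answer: $65 + i \sqrt{34} \approx 65.0 + 5.831 i$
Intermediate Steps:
$C = -40$ ($C = - 5 \left(5 - -3\right) = - 5 \left(5 + 3\right) = \left(-5\right) 8 = -40$)
$u{\left(d,O \right)} = 2 + d$
$p{\left(o \right)} = i \sqrt{34}$ ($p{\left(o \right)} = \sqrt{\left(2 - 40\right) + 4} = \sqrt{-38 + 4} = \sqrt{-34} = i \sqrt{34}$)
$p{\left(6 \right)} + 5 \cdot 13 = i \sqrt{34} + 5 \cdot 13 = i \sqrt{34} + 65 = 65 + i \sqrt{34}$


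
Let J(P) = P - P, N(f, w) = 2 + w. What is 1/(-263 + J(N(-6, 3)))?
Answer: -1/263 ≈ -0.0038023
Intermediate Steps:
J(P) = 0
1/(-263 + J(N(-6, 3))) = 1/(-263 + 0) = 1/(-263) = -1/263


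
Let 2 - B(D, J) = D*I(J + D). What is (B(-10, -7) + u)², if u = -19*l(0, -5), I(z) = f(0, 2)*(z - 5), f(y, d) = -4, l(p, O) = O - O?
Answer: 777924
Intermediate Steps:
l(p, O) = 0
I(z) = 20 - 4*z (I(z) = -4*(z - 5) = -4*(-5 + z) = 20 - 4*z)
B(D, J) = 2 - D*(20 - 4*D - 4*J) (B(D, J) = 2 - D*(20 - 4*(J + D)) = 2 - D*(20 - 4*(D + J)) = 2 - D*(20 + (-4*D - 4*J)) = 2 - D*(20 - 4*D - 4*J))
u = 0 (u = -19*0 = 0)
(B(-10, -7) + u)² = ((2 + 4*(-10)*(-5 - 10 - 7)) + 0)² = ((2 + 4*(-10)*(-22)) + 0)² = ((2 + 880) + 0)² = (882 + 0)² = 882² = 777924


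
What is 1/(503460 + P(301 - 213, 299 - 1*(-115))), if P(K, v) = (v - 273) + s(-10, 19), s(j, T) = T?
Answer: 1/503620 ≈ 1.9856e-6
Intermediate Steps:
P(K, v) = -254 + v (P(K, v) = (v - 273) + 19 = (-273 + v) + 19 = -254 + v)
1/(503460 + P(301 - 213, 299 - 1*(-115))) = 1/(503460 + (-254 + (299 - 1*(-115)))) = 1/(503460 + (-254 + (299 + 115))) = 1/(503460 + (-254 + 414)) = 1/(503460 + 160) = 1/503620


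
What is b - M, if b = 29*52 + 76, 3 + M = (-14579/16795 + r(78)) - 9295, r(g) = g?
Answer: 181467759/16795 ≈ 10805.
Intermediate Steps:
M = -154864479/16795 (M = -3 + ((-14579/16795 + 78) - 9295) = -3 + (1295431/16795 - 9295) = -3 - 154814094/16795 = -154864479/16795 ≈ -9220.9)
b = 1584 (b = 1508 + 76 = 1584)
b - M = 1584 - 1*(-154864479/16795) = 1584 + 154864479/16795 = 181467759/16795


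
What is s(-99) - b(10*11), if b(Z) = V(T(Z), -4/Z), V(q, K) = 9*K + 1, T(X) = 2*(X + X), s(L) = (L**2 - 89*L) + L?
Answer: 1018178/55 ≈ 18512.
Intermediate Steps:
s(L) = L**2 - 88*L
T(X) = 4*X (T(X) = 2*(2*X) = 4*X)
V(q, K) = 1 + 9*K
b(Z) = 1 - 36/Z (b(Z) = 1 + 9*(-4/Z) = 1 - 36/Z)
s(-99) - b(10*11) = -99*(-88 - 99) - (-36 + 10*11)/(10*11) = -99*(-187) - (-36 + 110)/110 = 18513 - 74/110 = 18513 - 1*37/55 = 18513 - 37/55 = 1018178/55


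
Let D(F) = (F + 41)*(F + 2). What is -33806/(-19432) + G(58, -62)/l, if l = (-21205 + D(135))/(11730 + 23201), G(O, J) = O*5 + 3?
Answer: 99490288649/28244412 ≈ 3522.5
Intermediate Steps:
D(F) = (2 + F)*(41 + F) (D(F) = (41 + F)*(2 + F) = (2 + F)*(41 + F))
G(O, J) = 3 + 5*O (G(O, J) = 5*O + 3 = 3 + 5*O)
l = 2907/34931 (l = (-21205 + (82 + 135² + 43*135))/(11730 + 23201) = (-21205 + (82 + 18225 + 5805))/34931 = (-21205 + 24112)*(1/34931) = 2907*(1/34931) = 2907/34931 ≈ 0.083221)
-33806/(-19432) + G(58, -62)/l = -33806/(-19432) + (3 + 5*58)/(2907/34931) = -33806*(-1/19432) + (3 + 290)*(34931/2907) = 16903/9716 + 293*(34931/2907) = 16903/9716 + 10234783/2907 = 99490288649/28244412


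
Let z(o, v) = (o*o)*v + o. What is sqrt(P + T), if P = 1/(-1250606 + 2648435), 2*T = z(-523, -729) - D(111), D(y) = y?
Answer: I*sqrt(779238452415236937234)/2795658 ≈ 9985.1*I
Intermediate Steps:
z(o, v) = o + v*o**2 (z(o, v) = o**2*v + o = v*o**2 + o = o + v*o**2)
T = -199403275/2 (T = (-523*(1 - 523*(-729)) - 1*111)/2 = (-523*(1 + 381267) - 111)/2 = (-523*381268 - 111)/2 = (-199403164 - 111)/2 = (1/2)*(-199403275) = -199403275/2 ≈ -9.9702e+7)
P = 1/1397829 ≈ 7.1539e-7
sqrt(P + T) = sqrt(1/1397829 - 199403275/2) = sqrt(-278731680489973/2795658) = I*sqrt(779238452415236937234)/2795658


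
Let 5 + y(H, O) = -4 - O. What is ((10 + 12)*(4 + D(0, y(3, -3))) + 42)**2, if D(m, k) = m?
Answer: 16900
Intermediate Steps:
y(H, O) = -9 - O (y(H, O) = -5 + (-4 - O) = -9 - O)
((10 + 12)*(4 + D(0, y(3, -3))) + 42)**2 = ((10 + 12)*(4 + 0) + 42)**2 = (22*4 + 42)**2 = (88 + 42)**2 = 130**2 = 16900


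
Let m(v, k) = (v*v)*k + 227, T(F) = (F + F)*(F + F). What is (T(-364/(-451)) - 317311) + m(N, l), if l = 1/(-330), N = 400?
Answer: -193779874100/610203 ≈ -3.1757e+5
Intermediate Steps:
T(F) = 4*F² (T(F) = (2*F)*(2*F) = 4*F²)
l = -1/330 ≈ -0.0030303
m(v, k) = 227 + k*v² (m(v, k) = v²*k + 227 = k*v² + 227 = 227 + k*v²)
(T(-364/(-451)) - 317311) + m(N, l) = (4*(-364/(-451))² - 317311) + (227 - 1/330*400²) = (4*(-364*(-1/451))² - 317311) + (227 - 1/330*160000) = (4*(364/451)² - 317311) + (227 - 16000/33) = (4*(132496/203401) - 317311) - 8509/33 = (529984/203401 - 317311) - 8509/33 = -64540844727/203401 - 8509/33 = -193779874100/610203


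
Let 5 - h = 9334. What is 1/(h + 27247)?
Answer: 1/17918 ≈ 5.5810e-5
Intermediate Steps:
h = -9329 (h = 5 - 1*9334 = 5 - 9334 = -9329)
1/(h + 27247) = 1/(-9329 + 27247) = 1/17918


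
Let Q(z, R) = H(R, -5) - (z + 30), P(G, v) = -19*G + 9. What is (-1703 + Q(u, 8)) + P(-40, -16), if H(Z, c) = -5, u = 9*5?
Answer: -1014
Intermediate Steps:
u = 45
P(G, v) = 9 - 19*G
Q(z, R) = -35 - z (Q(z, R) = -5 - (z + 30) = -5 - (30 + z) = -5 + (-30 - z) = -35 - z)
(-1703 + Q(u, 8)) + P(-40, -16) = (-1703 + (-35 - 1*45)) + (9 - 19*(-40)) = (-1703 + (-35 - 45)) + (9 + 760) = (-1703 - 80) + 769 = -1783 + 769 = -1014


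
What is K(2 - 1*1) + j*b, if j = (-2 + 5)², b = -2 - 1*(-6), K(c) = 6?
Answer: 42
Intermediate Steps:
b = 4 (b = -2 + 6 = 4)
j = 9 (j = 3² = 9)
K(2 - 1*1) + j*b = 6 + 9*4 = 6 + 36 = 42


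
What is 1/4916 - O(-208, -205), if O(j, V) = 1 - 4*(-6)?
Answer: -122899/4916 ≈ -25.000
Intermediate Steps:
O(j, V) = 25 (O(j, V) = 1 + 24 = 25)
1/4916 - O(-208, -205) = 1/4916 - 1*25 = 1/4916 - 25 = -122899/4916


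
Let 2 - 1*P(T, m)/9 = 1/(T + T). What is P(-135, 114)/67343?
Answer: 541/2020290 ≈ 0.00026778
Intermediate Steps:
P(T, m) = 18 - 9/(2*T) (P(T, m) = 18 - 9/(T + T) = 18 - 9*1/(2*T) = 18 - 9/(2*T))
P(-135, 114)/67343 = (18 - 9/2/(-135))/67343 = (18 - 9/2*(-1/135))*(1/67343) = (18 + 1/30)*(1/67343) = (541/30)*(1/67343) = 541/2020290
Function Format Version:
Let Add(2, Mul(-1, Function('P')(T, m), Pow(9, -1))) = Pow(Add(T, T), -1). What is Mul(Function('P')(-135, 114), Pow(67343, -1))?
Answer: Rational(541, 2020290) ≈ 0.00026778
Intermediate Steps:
Function('P')(T, m) = Add(18, Mul(Rational(-9, 2), Pow(T, -1))) (Function('P')(T, m) = Add(18, Mul(-9, Pow(Add(T, T), -1))) = Add(18, Mul(-9, Pow(Mul(2, T), -1))) = Add(18, Mul(-9, Mul(Rational(1, 2), Pow(T, -1)))) = Add(18, Mul(Rational(-9, 2), Pow(T, -1))))
Mul(Function('P')(-135, 114), Pow(67343, -1)) = Mul(Add(18, Mul(Rational(-9, 2), Pow(-135, -1))), Pow(67343, -1)) = Mul(Add(18, Mul(Rational(-9, 2), Rational(-1, 135))), Rational(1, 67343)) = Mul(Add(18, Rational(1, 30)), Rational(1, 67343)) = Mul(Rational(541, 30), Rational(1, 67343)) = Rational(541, 2020290)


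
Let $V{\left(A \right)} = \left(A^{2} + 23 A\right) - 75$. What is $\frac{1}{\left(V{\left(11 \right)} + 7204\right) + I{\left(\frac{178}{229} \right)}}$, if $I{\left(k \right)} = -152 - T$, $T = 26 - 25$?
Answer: $\frac{1}{7350} \approx 0.00013605$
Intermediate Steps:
$T = 1$
$V{\left(A \right)} = -75 + A^{2} + 23 A$
$I{\left(k \right)} = -153$ ($I{\left(k \right)} = -152 - 1 = -153$)
$\frac{1}{\left(V{\left(11 \right)} + 7204\right) + I{\left(\frac{178}{229} \right)}} = \frac{1}{\left(\left(-75 + 11^{2} + 23 \cdot 11\right) + 7204\right) - 153} = \frac{1}{\left(\left(-75 + 121 + 253\right) + 7204\right) - 153} = \frac{1}{\left(299 + 7204\right) - 153} = \frac{1}{7503 - 153} = \frac{1}{7350}$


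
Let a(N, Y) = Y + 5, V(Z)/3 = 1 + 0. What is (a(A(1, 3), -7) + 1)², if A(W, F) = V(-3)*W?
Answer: 1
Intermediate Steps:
V(Z) = 3 (V(Z) = 3*(1 + 0) = 3*1 = 3)
A(W, F) = 3*W
a(N, Y) = 5 + Y
(a(A(1, 3), -7) + 1)² = ((5 - 7) + 1)² = (-2 + 1)² = (-1)² = 1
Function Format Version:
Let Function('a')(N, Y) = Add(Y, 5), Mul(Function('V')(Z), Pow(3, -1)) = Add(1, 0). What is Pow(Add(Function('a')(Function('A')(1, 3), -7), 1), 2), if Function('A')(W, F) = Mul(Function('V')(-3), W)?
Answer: 1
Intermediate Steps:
Function('V')(Z) = 3 (Function('V')(Z) = Mul(3, Add(1, 0)) = Mul(3, 1) = 3)
Function('A')(W, F) = Mul(3, W)
Function('a')(N, Y) = Add(5, Y)
Pow(Add(Function('a')(Function('A')(1, 3), -7), 1), 2) = Pow(Add(Add(5, -7), 1), 2) = Pow(Add(-2, 1), 2) = Pow(-1, 2) = 1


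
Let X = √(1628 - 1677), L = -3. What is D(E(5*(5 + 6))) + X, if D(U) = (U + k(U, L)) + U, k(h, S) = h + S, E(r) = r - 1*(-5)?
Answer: 177 + 7*I ≈ 177.0 + 7.0*I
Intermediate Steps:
E(r) = 5 + r (E(r) = r + 5 = 5 + r)
X = 7*I (X = √(-49) = 7*I ≈ 7.0*I)
k(h, S) = S + h
D(U) = -3 + 3*U (D(U) = (U + (-3 + U)) + U = (-3 + 2*U) + U = -3 + 3*U)
D(E(5*(5 + 6))) + X = (-3 + 3*(5 + 5*(5 + 6))) + 7*I = (-3 + 3*(5 + 5*11)) + 7*I = (-3 + 3*(5 + 55)) + 7*I = (-3 + 3*60) + 7*I = (-3 + 180) + 7*I = 177 + 7*I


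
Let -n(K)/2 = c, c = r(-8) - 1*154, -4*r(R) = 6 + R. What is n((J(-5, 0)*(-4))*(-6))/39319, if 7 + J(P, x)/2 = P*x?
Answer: 307/39319 ≈ 0.0078079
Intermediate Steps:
J(P, x) = -14 + 2*P*x (J(P, x) = -14 + 2*(P*x) = -14 + 2*P*x)
r(R) = -3/2 - R/4 (r(R) = -(6 + R)/4 = -3/2 - R/4)
c = -307/2 (c = (-3/2 - 1/4*(-8)) - 1*154 = (-3/2 + 2) - 154 = 1/2 - 154 = -307/2 ≈ -153.50)
n(K) = 307 (n(K) = -2*(-307/2) = 307)
n((J(-5, 0)*(-4))*(-6))/39319 = 307/39319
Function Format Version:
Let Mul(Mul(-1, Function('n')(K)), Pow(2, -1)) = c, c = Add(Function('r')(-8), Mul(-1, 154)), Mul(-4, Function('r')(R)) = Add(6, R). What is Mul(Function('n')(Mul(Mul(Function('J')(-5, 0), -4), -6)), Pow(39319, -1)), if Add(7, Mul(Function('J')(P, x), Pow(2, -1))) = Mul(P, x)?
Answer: Rational(307, 39319) ≈ 0.0078079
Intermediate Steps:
Function('J')(P, x) = Add(-14, Mul(2, P, x)) (Function('J')(P, x) = Add(-14, Mul(2, Mul(P, x))) = Add(-14, Mul(2, P, x)))
Function('r')(R) = Add(Rational(-3, 2), Mul(Rational(-1, 4), R)) (Function('r')(R) = Mul(Rational(-1, 4), Add(6, R)) = Add(Rational(-3, 2), Mul(Rational(-1, 4), R)))
c = Rational(-307, 2) (c = Add(Add(Rational(-3, 2), Mul(Rational(-1, 4), -8)), Mul(-1, 154)) = Add(Add(Rational(-3, 2), 2), -154) = Add(Rational(1, 2), -154) = Rational(-307, 2) ≈ -153.50)
Function('n')(K) = 307 (Function('n')(K) = Mul(-2, Rational(-307, 2)) = 307)
Mul(Function('n')(Mul(Mul(Function('J')(-5, 0), -4), -6)), Pow(39319, -1)) = Mul(307, Pow(39319, -1)) = Mul(307, Rational(1, 39319)) = Rational(307, 39319)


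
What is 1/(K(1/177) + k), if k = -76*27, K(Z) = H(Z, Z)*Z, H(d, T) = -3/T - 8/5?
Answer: -885/1818683 ≈ -0.00048662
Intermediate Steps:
H(d, T) = -8/5 - 3/T (H(d, T) = -3/T - 8*⅕ = -3/T - 8/5 = -8/5 - 3/T)
K(Z) = Z*(-8/5 - 3/Z) (K(Z) = (-8/5 - 3/Z)*Z = Z*(-8/5 - 3/Z))
k = -2052
1/(K(1/177) + k) = 1/((-3 - 8/5/177) - 2052) = 1/((-3 - 8/5*1/177) - 2052) = 1/((-3 - 8/885) - 2052) = 1/(-2663/885 - 2052) = 1/(-1818683/885) = -885/1818683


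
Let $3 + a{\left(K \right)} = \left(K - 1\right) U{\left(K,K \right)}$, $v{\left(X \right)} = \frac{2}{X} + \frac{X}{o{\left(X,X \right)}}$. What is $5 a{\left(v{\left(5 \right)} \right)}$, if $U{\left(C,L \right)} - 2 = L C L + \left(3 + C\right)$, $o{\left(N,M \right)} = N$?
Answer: $\frac{411}{125} \approx 3.288$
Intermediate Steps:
$U{\left(C,L \right)} = 5 + C + C L^{2}$ ($U{\left(C,L \right)} = 2 + \left(L C L + \left(3 + C\right)\right) = 2 + \left(C L L + \left(3 + C\right)\right) = 2 + \left(C L^{2} + \left(3 + C\right)\right) = 2 + \left(3 + C + C L^{2}\right) = 5 + C + C L^{2}$)
$v{\left(X \right)} = 1 + \frac{2}{X}$ ($v{\left(X \right)} = \frac{2}{X} + \frac{X}{X} = \frac{2}{X} + 1 = 1 + \frac{2}{X}$)
$a{\left(K \right)} = -3 + \left(-1 + K\right) \left(5 + K + K^{3}\right)$ ($a{\left(K \right)} = -3 + \left(K - 1\right) \left(5 + K + K K^{2}\right) = -3 + \left(-1 + K\right) \left(5 + K + K^{3}\right)$)
$5 a{\left(v{\left(5 \right)} \right)} = 5 \left(-8 - \frac{2 + 5}{5} - \left(\frac{2 + 5}{5}\right)^{3} + \frac{2 + 5}{5} \left(5 + \frac{2 + 5}{5} + \left(\frac{2 + 5}{5}\right)^{3}\right)\right) = 5 \left(-8 - \frac{1}{5} \cdot 7 - \left(\frac{1}{5} \cdot 7\right)^{3} + \frac{1}{5} \cdot 7 \left(5 + \frac{1}{5} \cdot 7 + \left(\frac{1}{5} \cdot 7\right)^{3}\right)\right) = 5 \left(-8 - \frac{7}{5} - \left(\frac{7}{5}\right)^{3} + \frac{7 \left(5 + \frac{7}{5} + \left(\frac{7}{5}\right)^{3}\right)}{5}\right) = 5 \left(-8 - \frac{7}{5} - \frac{343}{125} + \frac{7 \left(5 + \frac{7}{5} + \frac{343}{125}\right)}{5}\right) = 5 \left(-8 - \frac{7}{5} - \frac{343}{125} + \frac{7}{5} \cdot \frac{1143}{125}\right) = 5 \left(-8 - \frac{7}{5} - \frac{343}{125} + \frac{8001}{625}\right) = 5 \cdot \frac{411}{625} = \frac{411}{125}$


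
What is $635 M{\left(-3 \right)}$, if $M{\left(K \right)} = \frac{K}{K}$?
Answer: $635$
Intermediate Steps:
$M{\left(K \right)} = 1$
$635 M{\left(-3 \right)} = 635 \cdot 1 = 635$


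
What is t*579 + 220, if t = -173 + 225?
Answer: 30328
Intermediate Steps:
t = 52
t*579 + 220 = 52*579 + 220 = 30108 + 220 = 30328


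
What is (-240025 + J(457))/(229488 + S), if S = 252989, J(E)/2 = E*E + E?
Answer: 178587/482477 ≈ 0.37015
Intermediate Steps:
J(E) = 2*E + 2*E² (J(E) = 2*(E*E + E) = 2*(E² + E) = 2*(E + E²) = 2*E + 2*E²)
(-240025 + J(457))/(229488 + S) = (-240025 + 2*457*(1 + 457))/(229488 + 252989) = (-240025 + 2*457*458)/482477 = (-240025 + 418612)*(1/482477) = 178587*(1/482477) = 178587/482477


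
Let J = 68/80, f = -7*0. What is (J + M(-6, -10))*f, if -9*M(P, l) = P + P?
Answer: 0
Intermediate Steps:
f = 0
J = 17/20 (J = 68*(1/80) = 17/20 ≈ 0.85000)
M(P, l) = -2*P/9 (M(P, l) = -(P + P)/9 = -2*P/9)
(J + M(-6, -10))*f = (17/20 - 2/9*(-6))*0 = (17/20 + 4/3)*0 = (131/60)*0 = 0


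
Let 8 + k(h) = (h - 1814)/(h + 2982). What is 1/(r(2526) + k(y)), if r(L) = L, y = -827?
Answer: 2155/5423649 ≈ 0.00039733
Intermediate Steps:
k(h) = -8 + (-1814 + h)/(2982 + h) (k(h) = -8 + (h - 1814)/(h + 2982) = -8 + (-1814 + h)/(2982 + h))
1/(r(2526) + k(y)) = 1/(2526 + (-25670 - 7*(-827))/(2982 - 827)) = 1/(2526 + (-25670 + 5789)/2155) = 1/(2526 + (1/2155)*(-19881)) = 1/(2526 - 19881/2155) = 1/(5423649/2155) = 2155/5423649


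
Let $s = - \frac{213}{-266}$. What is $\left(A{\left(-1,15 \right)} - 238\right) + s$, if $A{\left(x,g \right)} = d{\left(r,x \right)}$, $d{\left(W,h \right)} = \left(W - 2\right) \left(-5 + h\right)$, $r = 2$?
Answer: $- \frac{63095}{266} \approx -237.2$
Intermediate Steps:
$d{\left(W,h \right)} = \left(-5 + h\right) \left(-2 + W\right)$ ($d{\left(W,h \right)} = \left(-2 + W\right) \left(-5 + h\right) = \left(-5 + h\right) \left(-2 + W\right)$)
$A{\left(x,g \right)} = 0$ ($A{\left(x,g \right)} = 10 - 10 - 2 x + 2 x = 0$)
$s = \frac{213}{266}$ ($s = \left(-213\right) \left(- \frac{1}{266}\right) = \frac{213}{266} \approx 0.80075$)
$\left(A{\left(-1,15 \right)} - 238\right) + s = \left(0 - 238\right) + \frac{213}{266} = -238 + \frac{213}{266} = - \frac{63095}{266}$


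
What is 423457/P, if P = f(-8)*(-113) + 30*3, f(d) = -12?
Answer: 423457/1446 ≈ 292.85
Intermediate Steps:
P = 1446 (P = -12*(-113) + 30*3 = 1356 + 90 = 1446)
423457/P = 423457/1446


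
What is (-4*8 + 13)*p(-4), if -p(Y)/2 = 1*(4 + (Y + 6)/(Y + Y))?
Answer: 285/2 ≈ 142.50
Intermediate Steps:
p(Y) = -8 - (6 + Y)/Y (p(Y) = -2*(4 + (Y + 6)/(Y + Y)) = -2*(4 + (6 + Y)/((2*Y))) = -2*(4 + (6 + Y)*(1/(2*Y))) = -2*(4 + (6 + Y)/(2*Y)) = -8 - (6 + Y)/Y)
(-4*8 + 13)*p(-4) = (-4*8 + 13)*(-9 - 6/(-4)) = (-32 + 13)*(-9 - 6*(-¼)) = -19*(-9 + 3/2) = -19*(-15/2) = 285/2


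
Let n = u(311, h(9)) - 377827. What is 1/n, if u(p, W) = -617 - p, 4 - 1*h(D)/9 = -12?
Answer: -1/378755 ≈ -2.6402e-6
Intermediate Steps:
h(D) = 144 (h(D) = 36 - 9*(-12) = 36 + 108 = 144)
n = -378755 (n = (-617 - 1*311) - 377827 = (-617 - 311) - 377827 = -928 - 377827 = -378755)
1/n = 1/(-378755) = -1/378755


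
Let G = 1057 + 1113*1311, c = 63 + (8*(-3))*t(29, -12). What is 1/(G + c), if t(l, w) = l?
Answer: 1/1459567 ≈ 6.8514e-7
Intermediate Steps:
c = -633 (c = 63 + (8*(-3))*29 = 63 - 24*29 = 63 - 696 = -633)
G = 1460200 (G = 1057 + 1459143 = 1460200)
1/(G + c) = 1/(1460200 - 633) = 1/1459567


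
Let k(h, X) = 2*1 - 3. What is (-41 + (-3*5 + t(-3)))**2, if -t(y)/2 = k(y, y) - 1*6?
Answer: 1764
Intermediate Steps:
k(h, X) = -1 (k(h, X) = 2 - 3 = -1)
t(y) = 14 (t(y) = -2*(-1 - 1*6) = -2*(-1 - 6) = -2*(-7) = 14)
(-41 + (-3*5 + t(-3)))**2 = (-41 + (-3*5 + 14))**2 = (-41 + (-15 + 14))**2 = (-41 - 1)**2 = (-42)**2 = 1764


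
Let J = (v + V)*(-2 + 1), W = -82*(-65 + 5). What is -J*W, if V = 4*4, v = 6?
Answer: 108240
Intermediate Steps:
V = 16
W = 4920 (W = -82*(-60) = 4920)
J = -22 (J = (6 + 16)*(-2 + 1) = 22*(-1) = -22)
-J*W = -(-22)*4920 = -1*(-108240) = 108240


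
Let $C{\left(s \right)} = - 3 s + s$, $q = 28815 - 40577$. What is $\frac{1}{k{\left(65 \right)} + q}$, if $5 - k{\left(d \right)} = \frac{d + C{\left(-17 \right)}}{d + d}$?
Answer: $- \frac{130}{1528509} \approx -8.505 \cdot 10^{-5}$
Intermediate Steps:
$q = -11762$
$C{\left(s \right)} = - 2 s$
$k{\left(d \right)} = 5 - \frac{34 + d}{2 d}$ ($k{\left(d \right)} = 5 - \frac{d - -34}{d + d} = 5 - \frac{d + 34}{2 d} = 5 - \left(34 + d\right) \frac{1}{2 d} = 5 - \frac{34 + d}{2 d}$)
$\frac{1}{k{\left(65 \right)} + q} = \frac{1}{\left(\frac{9}{2} - \frac{17}{65}\right) - 11762} = \frac{1}{\frac{551}{130} - 11762} = \frac{1}{- \frac{1528509}{130}} = - \frac{130}{1528509}$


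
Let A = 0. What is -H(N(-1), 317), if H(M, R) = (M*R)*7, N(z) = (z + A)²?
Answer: -2219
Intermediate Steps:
N(z) = z² (N(z) = (z + 0)² = z²)
H(M, R) = 7*M*R
-H(N(-1), 317) = -7*(-1)²*317 = -7*317 = -1*2219 = -2219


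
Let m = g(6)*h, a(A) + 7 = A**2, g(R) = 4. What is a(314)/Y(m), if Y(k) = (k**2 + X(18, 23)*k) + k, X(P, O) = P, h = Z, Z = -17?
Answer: 98589/3332 ≈ 29.589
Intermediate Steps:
h = -17
a(A) = -7 + A**2
m = -68 (m = 4*(-17) = -68)
Y(k) = k**2 + 19*k (Y(k) = (k**2 + 18*k) + k = k**2 + 19*k)
a(314)/Y(m) = (-7 + 314**2)/((-68*(19 - 68))) = (-7 + 98596)/((-68*(-49))) = 98589/3332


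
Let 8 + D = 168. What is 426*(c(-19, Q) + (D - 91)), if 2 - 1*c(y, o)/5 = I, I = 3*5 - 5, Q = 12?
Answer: 12354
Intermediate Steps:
I = 10 (I = 15 - 5 = 10)
c(y, o) = -40 (c(y, o) = 10 - 5*10 = 10 - 50 = -40)
D = 160 (D = -8 + 168 = 160)
426*(c(-19, Q) + (D - 91)) = 426*(-40 + (160 - 91)) = 426*(-40 + 69) = 426*29 = 12354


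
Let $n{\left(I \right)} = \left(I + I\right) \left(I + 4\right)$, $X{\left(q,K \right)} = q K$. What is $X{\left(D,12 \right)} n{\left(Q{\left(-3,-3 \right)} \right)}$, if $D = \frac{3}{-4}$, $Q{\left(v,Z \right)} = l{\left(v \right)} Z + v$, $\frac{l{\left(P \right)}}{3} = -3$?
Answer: $-12096$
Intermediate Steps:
$l{\left(P \right)} = -9$ ($l{\left(P \right)} = 3 \left(-3\right) = -9$)
$Q{\left(v,Z \right)} = v - 9 Z$ ($Q{\left(v,Z \right)} = - 9 Z + v = v - 9 Z$)
$D = - \frac{3}{4}$ ($D = 3 \left(- \frac{1}{4}\right) = - \frac{3}{4} \approx -0.75$)
$X{\left(q,K \right)} = K q$
$n{\left(I \right)} = 2 I \left(4 + I\right)$
$X{\left(D,12 \right)} n{\left(Q{\left(-3,-3 \right)} \right)} = 12 \left(- \frac{3}{4}\right) 2 \left(-3 - -27\right) \left(4 - -24\right) = - 9 \cdot 2 \left(-3 + 27\right) \left(4 + \left(-3 + 27\right)\right) = - 9 \cdot 2 \cdot 24 \left(4 + 24\right) = - 9 \cdot 2 \cdot 24 \cdot 28 = \left(-9\right) 1344 = -12096$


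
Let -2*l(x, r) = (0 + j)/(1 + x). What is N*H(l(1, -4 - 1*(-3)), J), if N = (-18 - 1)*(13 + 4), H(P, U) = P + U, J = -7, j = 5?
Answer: 10659/4 ≈ 2664.8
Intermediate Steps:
l(x, r) = -5/(2*(1 + x)) (l(x, r) = -(0 + 5)/(2*(1 + x)) = -5/(2*(1 + x)))
N = -323 (N = -19*17 = -323)
N*H(l(1, -4 - 1*(-3)), J) = -323*(-5/(2 + 2*1) - 7) = -323*(-5/(2 + 2) - 7) = -323*(-5/4 - 7) = -323*(-33/4) = 10659/4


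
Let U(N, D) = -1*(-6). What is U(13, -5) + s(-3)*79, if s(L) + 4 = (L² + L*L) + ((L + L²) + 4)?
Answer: 1902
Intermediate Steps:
U(N, D) = 6
s(L) = L + 3*L² (s(L) = -4 + ((L² + L*L) + ((L + L²) + 4)) = -4 + ((L² + L²) + (4 + L + L²)) = -4 + (2*L² + (4 + L + L²)) = -4 + (4 + L + 3*L²) = L + 3*L²)
U(13, -5) + s(-3)*79 = 6 - 3*(1 + 3*(-3))*79 = 6 - 3*(1 - 9)*79 = 6 - 3*(-8)*79 = 6 + 24*79 = 6 + 1896 = 1902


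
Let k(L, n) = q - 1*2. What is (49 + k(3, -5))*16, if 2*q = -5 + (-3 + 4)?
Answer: 720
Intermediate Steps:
q = -2 (q = (-5 + (-3 + 4))/2 = (-5 + 1)/2 = (½)*(-4) = -2)
k(L, n) = -4 (k(L, n) = -2 - 1*2 = -2 - 2 = -4)
(49 + k(3, -5))*16 = (49 - 4)*16 = 45*16 = 720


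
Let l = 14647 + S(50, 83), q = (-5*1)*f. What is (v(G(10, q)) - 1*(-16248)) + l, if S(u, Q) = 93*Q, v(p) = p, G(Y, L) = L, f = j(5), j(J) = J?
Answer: 38589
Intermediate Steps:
f = 5
q = -25 (q = -5*1*5 = -5*5 = -25)
l = 22366 (l = 14647 + 93*83 = 14647 + 7719 = 22366)
(v(G(10, q)) - 1*(-16248)) + l = (-25 - 1*(-16248)) + 22366 = (-25 + 16248) + 22366 = 16223 + 22366 = 38589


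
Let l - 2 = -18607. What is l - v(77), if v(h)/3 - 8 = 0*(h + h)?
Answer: -18629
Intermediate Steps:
l = -18605 (l = 2 - 18607 = -18605)
v(h) = 24 (v(h) = 24 + 3*(0*(h + h)) = 24 + 3*(0*(2*h)) = 24 + 3*0 = 24 + 0 = 24)
l - v(77) = -18605 - 1*24 = -18605 - 24 = -18629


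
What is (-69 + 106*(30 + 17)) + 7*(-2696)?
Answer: -13959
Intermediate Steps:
(-69 + 106*(30 + 17)) + 7*(-2696) = (-69 + 106*47) - 18872 = (-69 + 4982) - 18872 = 4913 - 18872 = -13959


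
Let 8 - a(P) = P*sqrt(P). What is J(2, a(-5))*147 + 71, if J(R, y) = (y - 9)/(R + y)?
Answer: 2192/15 + 539*I*sqrt(5)/15 ≈ 146.13 + 80.349*I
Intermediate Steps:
a(P) = 8 - P**(3/2) (a(P) = 8 - P*sqrt(P) = 8 - P**(3/2))
J(R, y) = (-9 + y)/(R + y)
J(2, a(-5))*147 + 71 = ((-9 + (8 - (-5)**(3/2)))/(2 + (8 - (-5)**(3/2))))*147 + 71 = ((-9 + (8 - (-5)*I*sqrt(5)))/(2 + (8 - (-5)*I*sqrt(5))))*147 + 71 = ((-9 + (8 + 5*I*sqrt(5)))/(2 + (8 + 5*I*sqrt(5))))*147 + 71 = ((-1 + 5*I*sqrt(5))/(10 + 5*I*sqrt(5)))*147 + 71 = 147*(-1 + 5*I*sqrt(5))/(10 + 5*I*sqrt(5)) + 71 = 71 + 147*(-1 + 5*I*sqrt(5))/(10 + 5*I*sqrt(5))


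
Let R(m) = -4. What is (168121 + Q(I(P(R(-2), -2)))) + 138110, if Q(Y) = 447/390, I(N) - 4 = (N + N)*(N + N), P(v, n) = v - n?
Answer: 39810179/130 ≈ 3.0623e+5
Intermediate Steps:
I(N) = 4 + 4*N**2 (I(N) = 4 + (N + N)*(N + N) = 4 + (2*N)*(2*N) = 4 + 4*N**2)
Q(Y) = 149/130 (Q(Y) = 447*(1/390) = 149/130)
(168121 + Q(I(P(R(-2), -2)))) + 138110 = (168121 + 149/130) + 138110 = 21855879/130 + 138110 = 39810179/130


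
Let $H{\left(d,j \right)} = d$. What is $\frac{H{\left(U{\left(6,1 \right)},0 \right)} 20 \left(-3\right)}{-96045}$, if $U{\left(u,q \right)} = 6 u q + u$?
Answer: $\frac{168}{6403} \approx 0.026238$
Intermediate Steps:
$U{\left(u,q \right)} = u + 6 q u$ ($U{\left(u,q \right)} = 6 q u + u = u + 6 q u$)
$\frac{H{\left(U{\left(6,1 \right)},0 \right)} 20 \left(-3\right)}{-96045} = \frac{6 \left(1 + 6 \cdot 1\right) 20 \left(-3\right)}{-96045} = 6 \left(1 + 6\right) 20 \left(-3\right) \left(- \frac{1}{96045}\right) = 6 \cdot 7 \cdot 20 \left(-3\right) \left(- \frac{1}{96045}\right) = 42 \cdot 20 \left(-3\right) \left(- \frac{1}{96045}\right) = 840 \left(-3\right) \left(- \frac{1}{96045}\right) = \left(-2520\right) \left(- \frac{1}{96045}\right) = \frac{168}{6403}$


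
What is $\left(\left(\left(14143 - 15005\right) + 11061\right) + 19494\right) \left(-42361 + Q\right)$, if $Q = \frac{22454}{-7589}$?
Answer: $- \frac{9546301964519}{7589} \approx -1.2579 \cdot 10^{9}$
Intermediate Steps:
$Q = - \frac{22454}{7589}$ ($Q = 22454 \left(- \frac{1}{7589}\right) = - \frac{22454}{7589} \approx -2.9588$)
$\left(\left(\left(14143 - 15005\right) + 11061\right) + 19494\right) \left(-42361 + Q\right) = \left(\left(\left(14143 - 15005\right) + 11061\right) + 19494\right) \left(-42361 - \frac{22454}{7589}\right) = \left(\left(-862 + 11061\right) + 19494\right) \left(- \frac{321500083}{7589}\right) = \left(10199 + 19494\right) \left(- \frac{321500083}{7589}\right) = 29693 \left(- \frac{321500083}{7589}\right) = - \frac{9546301964519}{7589}$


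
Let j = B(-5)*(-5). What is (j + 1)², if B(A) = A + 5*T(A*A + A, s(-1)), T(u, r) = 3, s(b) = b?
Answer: 2401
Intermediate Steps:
B(A) = 15 + A (B(A) = A + 5*3 = A + 15 = 15 + A)
j = -50 (j = (15 - 5)*(-5) = 10*(-5) = -50)
(j + 1)² = (-50 + 1)² = (-49)² = 2401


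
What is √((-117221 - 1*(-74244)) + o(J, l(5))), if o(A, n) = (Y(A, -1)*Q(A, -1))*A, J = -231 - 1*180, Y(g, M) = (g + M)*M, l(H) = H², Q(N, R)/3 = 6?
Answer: I*√3090953 ≈ 1758.1*I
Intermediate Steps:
Q(N, R) = 18 (Q(N, R) = 3*6 = 18)
Y(g, M) = M*(M + g) (Y(g, M) = (M + g)*M = M*(M + g))
J = -411 (J = -231 - 180 = -411)
o(A, n) = A*(18 - 18*A) (o(A, n) = (-(-1 + A)*18)*A = ((1 - A)*18)*A = (18 - 18*A)*A = A*(18 - 18*A))
√((-117221 - 1*(-74244)) + o(J, l(5))) = √((-117221 - 1*(-74244)) + 18*(-411)*(1 - 1*(-411))) = √((-117221 + 74244) + 18*(-411)*(1 + 411)) = √(-42977 + 18*(-411)*412) = √(-42977 - 3047976) = √(-3090953) = I*√3090953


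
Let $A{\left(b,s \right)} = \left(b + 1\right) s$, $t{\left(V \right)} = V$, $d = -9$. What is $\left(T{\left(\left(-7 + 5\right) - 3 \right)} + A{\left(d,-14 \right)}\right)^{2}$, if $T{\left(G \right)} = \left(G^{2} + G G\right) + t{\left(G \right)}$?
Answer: $24649$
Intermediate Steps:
$A{\left(b,s \right)} = s \left(1 + b\right)$ ($A{\left(b,s \right)} = \left(1 + b\right) s = s \left(1 + b\right)$)
$T{\left(G \right)} = G + 2 G^{2}$ ($T{\left(G \right)} = \left(G^{2} + G G\right) + G = \left(G^{2} + G^{2}\right) + G = 2 G^{2} + G = G + 2 G^{2}$)
$\left(T{\left(\left(-7 + 5\right) - 3 \right)} + A{\left(d,-14 \right)}\right)^{2} = \left(\left(\left(-7 + 5\right) - 3\right) \left(1 + 2 \left(\left(-7 + 5\right) - 3\right)\right) - 14 \left(1 - 9\right)\right)^{2} = \left(\left(-2 - 3\right) \left(1 + 2 \left(-2 - 3\right)\right) - -112\right)^{2} = \left(- 5 \left(1 + 2 \left(-5\right)\right) + 112\right)^{2} = \left(- 5 \left(1 - 10\right) + 112\right)^{2} = \left(\left(-5\right) \left(-9\right) + 112\right)^{2} = \left(45 + 112\right)^{2} = 157^{2} = 24649$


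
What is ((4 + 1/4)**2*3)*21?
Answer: 18207/16 ≈ 1137.9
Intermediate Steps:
((4 + 1/4)**2*3)*21 = ((17/4)**2*3)*21 = ((289/16)*3)*21 = (867/16)*21 = 18207/16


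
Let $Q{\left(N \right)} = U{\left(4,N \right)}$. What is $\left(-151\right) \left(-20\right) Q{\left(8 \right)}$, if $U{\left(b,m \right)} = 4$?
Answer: $12080$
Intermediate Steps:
$Q{\left(N \right)} = 4$
$\left(-151\right) \left(-20\right) Q{\left(8 \right)} = \left(-151\right) \left(-20\right) 4 = 3020 \cdot 4 = 12080$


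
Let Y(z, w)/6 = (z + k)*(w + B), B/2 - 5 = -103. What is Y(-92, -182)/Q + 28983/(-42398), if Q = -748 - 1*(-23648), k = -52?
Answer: 3295784229/242728550 ≈ 13.578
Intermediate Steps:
B = -196 (B = 10 + 2*(-103) = 10 - 206 = -196)
Q = 22900 (Q = -748 + 23648 = 22900)
Y(z, w) = 6*(-196 + w)*(-52 + z) (Y(z, w) = 6*((z - 52)*(w - 196)) = 6*((-52 + z)*(-196 + w)) = 6*((-196 + w)*(-52 + z)) = 6*(-196 + w)*(-52 + z))
Y(-92, -182)/Q + 28983/(-42398) = (61152 - 1176*(-92) - 312*(-182) + 6*(-182)*(-92))/22900 + 28983/(-42398) = (61152 + 108192 + 56784 + 100464)*(1/22900) + 28983*(-1/42398) = 326592*(1/22900) - 28983/42398 = 81648/5725 - 28983/42398 = 3295784229/242728550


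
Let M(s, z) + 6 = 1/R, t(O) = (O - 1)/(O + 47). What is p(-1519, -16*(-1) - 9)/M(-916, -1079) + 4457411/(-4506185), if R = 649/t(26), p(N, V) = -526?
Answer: 111028529937463/1280824505845 ≈ 86.685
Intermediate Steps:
t(O) = (-1 + O)/(47 + O)
R = 47377/25 (R = 649/(((-1 + 26)/(47 + 26))) = 649/((25/73)) = 649/(((1/73)*25)) = 649/(25/73) = 649*(73/25) = 47377/25 ≈ 1895.1)
M(s, z) = -284237/47377 (M(s, z) = -6 + 1/(47377/25) = -6 + 25/47377 = -284237/47377)
p(-1519, -16*(-1) - 9)/M(-916, -1079) + 4457411/(-4506185) = -526/(-284237/47377) + 4457411/(-4506185) = -526*(-47377/284237) + 4457411*(-1/4506185) = 24920302/284237 - 4457411/4506185 = 111028529937463/1280824505845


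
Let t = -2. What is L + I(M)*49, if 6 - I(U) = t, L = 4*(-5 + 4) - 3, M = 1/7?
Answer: 385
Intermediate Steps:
M = 1/7 ≈ 0.14286
L = -7 (L = 4*(-1) - 3 = -4 - 3 = -7)
I(U) = 8 (I(U) = 6 - 1*(-2) = 6 + 2 = 8)
L + I(M)*49 = -7 + 8*49 = -7 + 392 = 385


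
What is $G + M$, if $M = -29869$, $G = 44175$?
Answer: $14306$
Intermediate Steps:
$G + M = 44175 - 29869 = 14306$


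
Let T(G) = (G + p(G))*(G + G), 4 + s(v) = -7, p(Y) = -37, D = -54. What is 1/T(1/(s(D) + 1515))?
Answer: -1131008/55647 ≈ -20.325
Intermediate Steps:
s(v) = -11 (s(v) = -4 - 7 = -11)
T(G) = 2*G*(-37 + G) (T(G) = (G - 37)*(G + G) = (-37 + G)*(2*G) = 2*G*(-37 + G))
1/T(1/(s(D) + 1515)) = 1/(2*(-37 + 1/(-11 + 1515))/(-11 + 1515)) = 1/(2*(-37 + 1/1504)/1504) = 1/(2*(1/1504)*(-37 + 1/1504)) = 1/(2*(1/1504)*(-55647/1504)) = 1/(-55647/1131008) = -1131008/55647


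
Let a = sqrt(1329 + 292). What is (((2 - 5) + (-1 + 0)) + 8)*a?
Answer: 4*sqrt(1621) ≈ 161.05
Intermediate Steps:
a = sqrt(1621) ≈ 40.262
(((2 - 5) + (-1 + 0)) + 8)*a = (((2 - 5) + (-1 + 0)) + 8)*sqrt(1621) = ((-3 - 1) + 8)*sqrt(1621) = (-4 + 8)*sqrt(1621) = 4*sqrt(1621)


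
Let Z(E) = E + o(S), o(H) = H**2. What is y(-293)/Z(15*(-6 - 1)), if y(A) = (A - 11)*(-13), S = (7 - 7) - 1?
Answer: -38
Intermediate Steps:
S = -1 (S = 0 - 1 = -1)
y(A) = 143 - 13*A (y(A) = (-11 + A)*(-13) = 143 - 13*A)
Z(E) = 1 + E (Z(E) = E + (-1)**2 = E + 1 = 1 + E)
y(-293)/Z(15*(-6 - 1)) = (143 - 13*(-293))/(1 + 15*(-6 - 1)) = (143 + 3809)/(1 + 15*(-7)) = 3952/(1 - 105) = 3952/(-104) = 3952*(-1/104) = -38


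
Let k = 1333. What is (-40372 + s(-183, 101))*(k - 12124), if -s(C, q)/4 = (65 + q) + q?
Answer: 447179040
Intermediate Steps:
s(C, q) = -260 - 8*q (s(C, q) = -4*((65 + q) + q) = -4*(65 + 2*q) = -260 - 8*q)
(-40372 + s(-183, 101))*(k - 12124) = (-40372 + (-260 - 8*101))*(1333 - 12124) = (-40372 + (-260 - 808))*(-10791) = (-40372 - 1068)*(-10791) = -41440*(-10791) = 447179040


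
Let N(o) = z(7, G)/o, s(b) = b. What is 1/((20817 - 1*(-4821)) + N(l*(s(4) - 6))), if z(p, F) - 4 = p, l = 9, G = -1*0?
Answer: 18/461473 ≈ 3.9006e-5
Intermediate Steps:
G = 0
z(p, F) = 4 + p
N(o) = 11/o (N(o) = (4 + 7)/o = 11/o)
1/((20817 - 1*(-4821)) + N(l*(s(4) - 6))) = 1/((20817 - 1*(-4821)) + 11/((9*(4 - 6)))) = 1/((20817 + 4821) + 11/((9*(-2)))) = 1/(25638 + 11/(-18)) = 1/(25638 + 11*(-1/18)) = 1/(25638 - 11/18) = 1/(461473/18) = 18/461473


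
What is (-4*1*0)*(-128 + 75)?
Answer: 0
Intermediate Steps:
(-4*1*0)*(-128 + 75) = -4*0*(-53) = 0*(-53) = 0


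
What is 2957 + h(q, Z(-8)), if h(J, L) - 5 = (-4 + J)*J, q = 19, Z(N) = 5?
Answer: 3247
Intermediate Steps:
h(J, L) = 5 + J*(-4 + J) (h(J, L) = 5 + (-4 + J)*J = 5 + J*(-4 + J))
2957 + h(q, Z(-8)) = 2957 + (5 + 19**2 - 4*19) = 2957 + (5 + 361 - 76) = 2957 + 290 = 3247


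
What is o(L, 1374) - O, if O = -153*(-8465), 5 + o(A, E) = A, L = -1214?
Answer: -1296364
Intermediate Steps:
o(A, E) = -5 + A
O = 1295145
o(L, 1374) - O = (-5 - 1214) - 1*1295145 = -1219 - 1295145 = -1296364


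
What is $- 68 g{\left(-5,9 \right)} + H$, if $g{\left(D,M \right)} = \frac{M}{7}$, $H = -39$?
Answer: $- \frac{885}{7} \approx -126.43$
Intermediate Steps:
$g{\left(D,M \right)} = \frac{M}{7}$ ($g{\left(D,M \right)} = M \frac{1}{7} = \frac{M}{7}$)
$- 68 g{\left(-5,9 \right)} + H = - 68 \cdot \frac{1}{7} \cdot 9 - 39 = \left(-68\right) \frac{9}{7} - 39 = - \frac{612}{7} - 39 = - \frac{885}{7}$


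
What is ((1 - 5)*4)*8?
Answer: -128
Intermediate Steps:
((1 - 5)*4)*8 = -4*4*8 = -16*8 = -128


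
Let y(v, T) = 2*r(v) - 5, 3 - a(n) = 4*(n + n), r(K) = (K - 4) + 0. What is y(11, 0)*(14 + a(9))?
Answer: -495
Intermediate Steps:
r(K) = -4 + K (r(K) = (-4 + K) + 0 = -4 + K)
a(n) = 3 - 8*n (a(n) = 3 - 4*(n + n) = 3 - 4*2*n = 3 - 8*n)
y(v, T) = -13 + 2*v (y(v, T) = 2*(-4 + v) - 5 = (-8 + 2*v) - 5 = -13 + 2*v)
y(11, 0)*(14 + a(9)) = (-13 + 2*11)*(14 + (3 - 8*9)) = (-13 + 22)*(14 + (3 - 72)) = 9*(14 - 69) = 9*(-55) = -495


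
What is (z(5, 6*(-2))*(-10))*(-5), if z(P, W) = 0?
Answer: 0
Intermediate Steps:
(z(5, 6*(-2))*(-10))*(-5) = (0*(-10))*(-5) = 0*(-5) = 0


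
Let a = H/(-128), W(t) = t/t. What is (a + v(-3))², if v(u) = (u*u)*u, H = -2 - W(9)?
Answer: 11923209/16384 ≈ 727.74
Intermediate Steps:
W(t) = 1
H = -3 (H = -2 - 1*1 = -2 - 1 = -3)
v(u) = u³ (v(u) = u²*u = u³)
a = 3/128 (a = -3/(-128) = -3*(-1/128) = 3/128 ≈ 0.023438)
(a + v(-3))² = (3/128 + (-3)³)² = (3/128 - 27)² = (-3453/128)² = 11923209/16384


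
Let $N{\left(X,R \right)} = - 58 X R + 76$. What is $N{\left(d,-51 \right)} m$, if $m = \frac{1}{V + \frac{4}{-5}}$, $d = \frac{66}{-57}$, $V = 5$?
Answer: $- \frac{318160}{399} \approx -797.39$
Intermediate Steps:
$d = - \frac{22}{19}$ ($d = 66 \left(- \frac{1}{57}\right) = - \frac{22}{19} \approx -1.1579$)
$N{\left(X,R \right)} = 76 - 58 R X$ ($N{\left(X,R \right)} = - 58 R X + 76 = 76 - 58 R X$)
$m = \frac{5}{21}$ ($m = \frac{1}{5 + \frac{4}{-5}} = \frac{1}{5 + 4 \left(- \frac{1}{5}\right)} = \frac{1}{5 - \frac{4}{5}} = \frac{1}{\frac{21}{5}} = \frac{5}{21} \approx 0.2381$)
$N{\left(d,-51 \right)} m = \left(76 - \left(-2958\right) \left(- \frac{22}{19}\right)\right) \frac{5}{21} = \left(76 - \frac{65076}{19}\right) \frac{5}{21} = \left(- \frac{63632}{19}\right) \frac{5}{21} = - \frac{318160}{399}$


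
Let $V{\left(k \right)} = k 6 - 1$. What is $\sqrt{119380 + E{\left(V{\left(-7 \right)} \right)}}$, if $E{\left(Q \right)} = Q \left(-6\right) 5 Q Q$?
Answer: $\sqrt{2504590} \approx 1582.6$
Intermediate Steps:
$V{\left(k \right)} = -1 + 6 k$ ($V{\left(k \right)} = 6 k - 1 = -1 + 6 k$)
$E{\left(Q \right)} = - 30 Q^{3}$ ($E{\left(Q \right)} = - 6 Q 5 Q^{2} = - 30 Q^{3}$)
$\sqrt{119380 + E{\left(V{\left(-7 \right)} \right)}} = \sqrt{119380 - 30 \left(-1 + 6 \left(-7\right)\right)^{3}} = \sqrt{119380 - 30 \left(-1 - 42\right)^{3}} = \sqrt{119380 - 30 \left(-43\right)^{3}} = \sqrt{119380 - -2385210} = \sqrt{119380 + 2385210} = \sqrt{2504590}$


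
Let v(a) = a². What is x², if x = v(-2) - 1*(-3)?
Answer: 49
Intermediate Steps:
x = 7 (x = (-2)² - 1*(-3) = 4 + 3 = 7)
x² = 7² = 49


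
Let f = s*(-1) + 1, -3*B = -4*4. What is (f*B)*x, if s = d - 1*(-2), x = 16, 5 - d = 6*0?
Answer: -512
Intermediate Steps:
d = 5 (d = 5 - 6*0 = 5 - 1*0 = 5 + 0 = 5)
s = 7 (s = 5 - 1*(-2) = 5 + 2 = 7)
B = 16/3 (B = -(-4)*4/3 = -⅓*(-16) = 16/3 ≈ 5.3333)
f = -6 (f = 7*(-1) + 1 = -7 + 1 = -6)
(f*B)*x = -6*16/3*16 = -32*16 = -512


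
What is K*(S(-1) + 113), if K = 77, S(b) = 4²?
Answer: 9933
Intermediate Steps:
S(b) = 16
K*(S(-1) + 113) = 77*(16 + 113) = 77*129 = 9933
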